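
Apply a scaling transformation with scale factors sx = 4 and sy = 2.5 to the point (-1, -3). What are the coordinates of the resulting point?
(-4, -7.5)

Scaling matrix:
[[4, 0], [0, 2.50]]
Result: (-1 × 4, -3 × 2.5) = (-4, -7.5)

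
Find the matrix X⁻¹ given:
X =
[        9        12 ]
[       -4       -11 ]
det(X) = -51
X⁻¹ =
[    11/51      4/17 ]
[    -4/51     -3/17 ]

For a 2×2 matrix X = [[a, b], [c, d]] with det(X) ≠ 0, X⁻¹ = (1/det(X)) * [[d, -b], [-c, a]].
det(X) = (9)*(-11) - (12)*(-4) = -99 + 48 = -51.
X⁻¹ = (1/-51) * [[-11, -12], [4, 9]].
Dividing each entry by -51 and reducing:
X⁻¹ =
[    11/51      4/17 ]
[    -4/51     -3/17 ]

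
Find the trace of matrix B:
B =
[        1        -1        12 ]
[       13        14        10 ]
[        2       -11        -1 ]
tr(B) = 1 + 14 - 1 = 14

The trace of a square matrix is the sum of its diagonal entries.
Diagonal entries of B: B[0][0] = 1, B[1][1] = 14, B[2][2] = -1.
tr(B) = 1 + 14 - 1 = 14.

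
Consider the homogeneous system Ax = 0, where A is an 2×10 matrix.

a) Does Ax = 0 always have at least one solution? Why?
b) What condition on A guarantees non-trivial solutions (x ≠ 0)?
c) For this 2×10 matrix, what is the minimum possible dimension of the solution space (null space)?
a) Yes, x = 0 is always a solution. b) When A has linearly dependent columns (rank < n). c) Minimum nullity = 8.

a) x = 0 satisfies A·0 = 0, so the zero vector is always a solution.
b) Non-trivial solutions exist iff the columns of A are linearly dependent, equivalently rank(A) < n (the number of columns).
c) By rank-nullity, rank(A) + nullity(A) = n = 10. Since A has only 2 rows, rank(A) ≤ 2, so nullity(A) ≥ 10 - 2 = 8.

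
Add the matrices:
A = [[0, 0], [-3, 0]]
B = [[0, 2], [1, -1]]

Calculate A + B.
[[0, 2], [-2, -1]]

Add corresponding elements:
(0)+(0)=0
(0)+(2)=2
(-3)+(1)=-2
(0)+(-1)=-1
A + B = [[0, 2], [-2, -1]]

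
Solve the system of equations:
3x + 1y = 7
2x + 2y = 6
x = 2, y = 1

Use elimination (row reduction):
Equation 1: 3x + 1y = 7.
Equation 2: 2x + 2y = 6.
Multiply Eq1 by 2 and Eq2 by 3: 6x + 2y = 14;  6x + 6y = 18.
Subtract: (4)y = 4, so y = 1.
Back-substitute into Eq1: 3x + 1*(1) = 7, so x = 2.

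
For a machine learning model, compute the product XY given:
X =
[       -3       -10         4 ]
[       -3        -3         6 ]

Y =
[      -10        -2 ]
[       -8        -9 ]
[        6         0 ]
XY =
[      134        96 ]
[       90        33 ]

Matrix multiplication: (XY)[i][j] = sum over k of X[i][k] * Y[k][j].
  (XY)[0][0] = (-3)*(-10) + (-10)*(-8) + (4)*(6) = 134
  (XY)[0][1] = (-3)*(-2) + (-10)*(-9) + (4)*(0) = 96
  (XY)[1][0] = (-3)*(-10) + (-3)*(-8) + (6)*(6) = 90
  (XY)[1][1] = (-3)*(-2) + (-3)*(-9) + (6)*(0) = 33
XY =
[      134        96 ]
[       90        33 ]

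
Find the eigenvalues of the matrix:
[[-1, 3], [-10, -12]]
λ = -7 and λ = -6

Characteristic equation: det(A - λI) = 0
λ² - (trace)λ + (det) = 0
λ² - (-13)λ + (42) = 0
λ² + 13λ + 42 = 0
Solving: λ = -7, -6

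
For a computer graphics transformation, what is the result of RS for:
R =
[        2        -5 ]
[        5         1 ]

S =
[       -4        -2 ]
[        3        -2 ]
RS =
[      -23         6 ]
[      -17       -12 ]

Matrix multiplication: (RS)[i][j] = sum over k of R[i][k] * S[k][j].
  (RS)[0][0] = (2)*(-4) + (-5)*(3) = -23
  (RS)[0][1] = (2)*(-2) + (-5)*(-2) = 6
  (RS)[1][0] = (5)*(-4) + (1)*(3) = -17
  (RS)[1][1] = (5)*(-2) + (1)*(-2) = -12
RS =
[      -23         6 ]
[      -17       -12 ]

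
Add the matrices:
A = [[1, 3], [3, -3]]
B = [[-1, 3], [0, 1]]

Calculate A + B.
[[0, 6], [3, -2]]

Add corresponding elements:
(1)+(-1)=0
(3)+(3)=6
(3)+(0)=3
(-3)+(1)=-2
A + B = [[0, 6], [3, -2]]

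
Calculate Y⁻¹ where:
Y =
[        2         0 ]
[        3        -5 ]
det(Y) = -10
Y⁻¹ =
[      1/2         0 ]
[     3/10      -1/5 ]

For a 2×2 matrix Y = [[a, b], [c, d]] with det(Y) ≠ 0, Y⁻¹ = (1/det(Y)) * [[d, -b], [-c, a]].
det(Y) = (2)*(-5) - (0)*(3) = -10 - 0 = -10.
Y⁻¹ = (1/-10) * [[-5, 0], [-3, 2]].
Dividing each entry by -10 and reducing:
Y⁻¹ =
[      1/2         0 ]
[     3/10      -1/5 ]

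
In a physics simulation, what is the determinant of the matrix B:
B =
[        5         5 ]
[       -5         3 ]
det(B) = 40

For a 2×2 matrix [[a, b], [c, d]], det = a*d - b*c.
det(B) = (5)*(3) - (5)*(-5) = 15 + 25 = 40.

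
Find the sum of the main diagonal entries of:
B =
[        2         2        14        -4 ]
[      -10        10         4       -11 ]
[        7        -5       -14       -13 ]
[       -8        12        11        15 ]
tr(B) = 2 + 10 - 14 + 15 = 13

The trace of a square matrix is the sum of its diagonal entries.
Diagonal entries of B: B[0][0] = 2, B[1][1] = 10, B[2][2] = -14, B[3][3] = 15.
tr(B) = 2 + 10 - 14 + 15 = 13.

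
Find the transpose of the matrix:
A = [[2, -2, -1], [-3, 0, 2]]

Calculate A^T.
[[2, -3], [-2, 0], [-1, 2]]

The transpose sends entry (i,j) to (j,i); rows become columns.
Row 0 of A: [2, -2, -1] -> column 0 of A^T.
Row 1 of A: [-3, 0, 2] -> column 1 of A^T.
A^T = [[2, -3], [-2, 0], [-1, 2]]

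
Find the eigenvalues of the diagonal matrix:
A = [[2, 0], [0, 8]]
λ₁ = 2, λ₂ = 8

The characteristic polynomial of A is det(A - λI) = (2 - λ)(8 - λ) = 0.
The roots are λ = 2 and λ = 8, so the eigenvalues are the diagonal entries.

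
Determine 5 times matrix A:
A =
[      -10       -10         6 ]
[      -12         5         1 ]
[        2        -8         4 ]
5A =
[      -50       -50        30 ]
[      -60        25         5 ]
[       10       -40        20 ]

Scalar multiplication is elementwise: (5A)[i][j] = 5 * A[i][j].
  (5A)[0][0] = 5 * (-10) = -50
  (5A)[0][1] = 5 * (-10) = -50
  (5A)[0][2] = 5 * (6) = 30
  (5A)[1][0] = 5 * (-12) = -60
  (5A)[1][1] = 5 * (5) = 25
  (5A)[1][2] = 5 * (1) = 5
  (5A)[2][0] = 5 * (2) = 10
  (5A)[2][1] = 5 * (-8) = -40
  (5A)[2][2] = 5 * (4) = 20
5A =
[      -50       -50        30 ]
[      -60        25         5 ]
[       10       -40        20 ]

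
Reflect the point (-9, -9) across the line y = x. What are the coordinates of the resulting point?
(-9, -9)

Reflection across line y = x: (-9, -9) → (-9, -9)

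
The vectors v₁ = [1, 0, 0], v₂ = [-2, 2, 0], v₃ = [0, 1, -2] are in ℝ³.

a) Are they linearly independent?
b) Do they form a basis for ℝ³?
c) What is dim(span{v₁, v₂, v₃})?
Yes independent, yes basis, dim = 3

Stack v₁, v₂, v₃ as rows of a 3×3 matrix.
[[1, 0, 0]; [-2, 2, 0]; [0, 1, -2]] is already lower triangular with nonzero diagonal entries (1, 2, -2), so its determinant is the product of the diagonal entries, det = (1)·(2)·(-2) = -4 ≠ 0, and the rows are linearly independent.
Three linearly independent vectors in ℝ³ form a basis for ℝ³, so dim(span{v₁,v₂,v₃}) = 3.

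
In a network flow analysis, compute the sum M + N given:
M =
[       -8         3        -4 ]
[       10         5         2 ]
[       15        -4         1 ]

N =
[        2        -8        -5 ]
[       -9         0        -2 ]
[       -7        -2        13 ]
M + N =
[       -6        -5        -9 ]
[        1         5         0 ]
[        8        -6        14 ]

Matrix addition is elementwise: (M+N)[i][j] = M[i][j] + N[i][j].
  (M+N)[0][0] = (-8) + (2) = -6
  (M+N)[0][1] = (3) + (-8) = -5
  (M+N)[0][2] = (-4) + (-5) = -9
  (M+N)[1][0] = (10) + (-9) = 1
  (M+N)[1][1] = (5) + (0) = 5
  (M+N)[1][2] = (2) + (-2) = 0
  (M+N)[2][0] = (15) + (-7) = 8
  (M+N)[2][1] = (-4) + (-2) = -6
  (M+N)[2][2] = (1) + (13) = 14
M + N =
[       -6        -5        -9 ]
[        1         5         0 ]
[        8        -6        14 ]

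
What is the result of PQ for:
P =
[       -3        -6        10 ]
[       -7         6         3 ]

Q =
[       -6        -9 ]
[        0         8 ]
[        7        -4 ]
PQ =
[       88       -61 ]
[       63        99 ]

Matrix multiplication: (PQ)[i][j] = sum over k of P[i][k] * Q[k][j].
  (PQ)[0][0] = (-3)*(-6) + (-6)*(0) + (10)*(7) = 88
  (PQ)[0][1] = (-3)*(-9) + (-6)*(8) + (10)*(-4) = -61
  (PQ)[1][0] = (-7)*(-6) + (6)*(0) + (3)*(7) = 63
  (PQ)[1][1] = (-7)*(-9) + (6)*(8) + (3)*(-4) = 99
PQ =
[       88       -61 ]
[       63        99 ]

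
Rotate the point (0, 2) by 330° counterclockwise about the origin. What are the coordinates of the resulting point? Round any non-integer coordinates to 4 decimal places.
(1.0000, 1.7321)

Rotation matrix R(θ) = [[cos θ, -sin θ], [sin θ, cos θ]]; for θ = 330°:
R = [[√3/2, 1/2], [-1/2, √3/2]]
Result: R × [0, 2]ᵀ = [√3/2·0 + (1/2)·2, -1/2·0 + (√3/2)·2]ᵀ = (1.0000, 1.7321)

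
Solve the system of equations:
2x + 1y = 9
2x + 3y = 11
x = 4, y = 1

Use elimination (row reduction):
Equation 1: 2x + 1y = 9.
Equation 2: 2x + 3y = 11.
Multiply Eq1 by 2 and Eq2 by 2: 4x + 2y = 18;  4x + 6y = 22.
Subtract: (4)y = 4, so y = 1.
Back-substitute into Eq1: 2x + 1*(1) = 9, so x = 4.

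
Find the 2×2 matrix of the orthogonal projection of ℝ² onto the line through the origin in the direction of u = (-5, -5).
[[1/2, 1/2], [1/2, 1/2]]

The orthogonal projection onto the line spanned by a nonzero vector u = (a, b) has matrix P = (u uᵀ) / (uᵀ u) = (1/(a² + b²)) · [[a², ab], [ab, b²]].
Here u = (-5, -5), so a² + b² = 25 + 25 = 50.
P = (1/50) · [[25, 25], [25, 25]] = [[1/2, 1/2], [1/2, 1/2]].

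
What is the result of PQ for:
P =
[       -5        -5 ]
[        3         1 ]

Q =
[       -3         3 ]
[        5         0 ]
PQ =
[      -10       -15 ]
[       -4         9 ]

Matrix multiplication: (PQ)[i][j] = sum over k of P[i][k] * Q[k][j].
  (PQ)[0][0] = (-5)*(-3) + (-5)*(5) = -10
  (PQ)[0][1] = (-5)*(3) + (-5)*(0) = -15
  (PQ)[1][0] = (3)*(-3) + (1)*(5) = -4
  (PQ)[1][1] = (3)*(3) + (1)*(0) = 9
PQ =
[      -10       -15 ]
[       -4         9 ]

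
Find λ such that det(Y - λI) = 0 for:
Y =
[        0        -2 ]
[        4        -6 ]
λ = -4, -2

Solve det(Y - λI) = 0. For a 2×2 matrix the characteristic equation is λ² - (trace)λ + det = 0.
trace(Y) = a + d = 0 - 6 = -6.
det(Y) = a*d - b*c = (0)*(-6) - (-2)*(4) = 0 + 8 = 8.
Characteristic equation: λ² - (-6)λ + (8) = 0.
Discriminant = (-6)² - 4*(8) = 36 - 32 = 4.
λ = (-6 ± √4) / 2 = (-6 ± 2) / 2 = -4, -2.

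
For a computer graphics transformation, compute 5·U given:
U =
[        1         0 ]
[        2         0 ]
5U =
[        5         0 ]
[       10         0 ]

Scalar multiplication is elementwise: (5U)[i][j] = 5 * U[i][j].
  (5U)[0][0] = 5 * (1) = 5
  (5U)[0][1] = 5 * (0) = 0
  (5U)[1][0] = 5 * (2) = 10
  (5U)[1][1] = 5 * (0) = 0
5U =
[        5         0 ]
[       10         0 ]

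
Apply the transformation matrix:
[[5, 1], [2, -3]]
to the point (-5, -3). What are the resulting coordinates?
(-28, -1)

Matrix multiplication:
[[5, 1], [2, -3]] × [-5, -3]ᵀ
= [5×-5 + 1×-3, 2×-5 + -3×-3]ᵀ
= [-28.0000, -1.0000]ᵀ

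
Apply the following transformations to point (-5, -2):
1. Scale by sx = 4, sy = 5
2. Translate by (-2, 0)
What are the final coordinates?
(-22, -10)

Step 1: Scale (-5, -2) by (sx, sy) = (4, 5) → (-20, -10)
Step 2: Translate by (-2, 0) → (-22, -10)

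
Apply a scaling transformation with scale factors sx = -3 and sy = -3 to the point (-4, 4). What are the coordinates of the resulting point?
(12, -12)

Scaling matrix:
[[-3, 0], [0, -3]]
Result: (-4 × -3, 4 × -3) = (12, -12)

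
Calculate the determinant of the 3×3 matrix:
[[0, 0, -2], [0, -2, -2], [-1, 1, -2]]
4

Expansion along first row:
det = 0·det([[-2,-2],[1,-2]]) - 0·det([[0,-2],[-1,-2]]) + -2·det([[0,-2],[-1,1]])
    = 0·(-2·-2 - -2·1) - 0·(0·-2 - -2·-1) + -2·(0·1 - -2·-1)
    = 0·6 - 0·-2 + -2·-2
    = 0 + 0 + 4 = 4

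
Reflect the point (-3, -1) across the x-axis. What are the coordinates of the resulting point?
(-3, 1)

Reflection across x-axis: (-3, -1) → (-3, 1)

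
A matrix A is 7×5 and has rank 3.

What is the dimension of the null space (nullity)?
2

The rank-nullity theorem for an m×n matrix states:
rank(A) + nullity(A) = n (the number of columns).
Here n = 5 and rank(A) = 3, so nullity(A) = 5 - 3 = 2.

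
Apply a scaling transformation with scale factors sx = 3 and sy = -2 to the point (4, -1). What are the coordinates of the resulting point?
(12, 2)

Scaling matrix:
[[3, 0], [0, -2]]
Result: (4 × 3, -1 × -2) = (12, 2)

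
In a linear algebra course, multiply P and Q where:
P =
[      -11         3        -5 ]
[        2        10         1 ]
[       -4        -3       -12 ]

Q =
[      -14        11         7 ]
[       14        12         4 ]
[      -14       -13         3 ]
PQ =
[      266       -20       -80 ]
[       98       129        57 ]
[      182        76       -76 ]

Matrix multiplication: (PQ)[i][j] = sum over k of P[i][k] * Q[k][j].
  (PQ)[0][0] = (-11)*(-14) + (3)*(14) + (-5)*(-14) = 266
  (PQ)[0][1] = (-11)*(11) + (3)*(12) + (-5)*(-13) = -20
  (PQ)[0][2] = (-11)*(7) + (3)*(4) + (-5)*(3) = -80
  (PQ)[1][0] = (2)*(-14) + (10)*(14) + (1)*(-14) = 98
  (PQ)[1][1] = (2)*(11) + (10)*(12) + (1)*(-13) = 129
  (PQ)[1][2] = (2)*(7) + (10)*(4) + (1)*(3) = 57
  (PQ)[2][0] = (-4)*(-14) + (-3)*(14) + (-12)*(-14) = 182
  (PQ)[2][1] = (-4)*(11) + (-3)*(12) + (-12)*(-13) = 76
  (PQ)[2][2] = (-4)*(7) + (-3)*(4) + (-12)*(3) = -76
PQ =
[      266       -20       -80 ]
[       98       129        57 ]
[      182        76       -76 ]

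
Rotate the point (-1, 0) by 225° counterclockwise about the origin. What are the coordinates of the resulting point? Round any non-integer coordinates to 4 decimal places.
(0.7071, 0.7071)

Rotation matrix R(θ) = [[cos θ, -sin θ], [sin θ, cos θ]]; for θ = 225°:
R = [[-√2/2, √2/2], [-√2/2, -√2/2]]
Result: R × [-1, 0]ᵀ = [-√2/2·-1 + (√2/2)·0, -√2/2·-1 + (-√2/2)·0]ᵀ = (0.7071, 0.7071)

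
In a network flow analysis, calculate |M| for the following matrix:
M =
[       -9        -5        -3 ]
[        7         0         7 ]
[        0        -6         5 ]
det(M) = -77

Expand along row 0 (cofactor expansion): det(M) = a*(e*i - f*h) - b*(d*i - f*g) + c*(d*h - e*g), where the 3×3 is [[a, b, c], [d, e, f], [g, h, i]].
Minor M_00 = (0)*(5) - (7)*(-6) = 0 + 42 = 42.
Minor M_01 = (7)*(5) - (7)*(0) = 35 - 0 = 35.
Minor M_02 = (7)*(-6) - (0)*(0) = -42 - 0 = -42.
det(M) = (-9)*(42) - (-5)*(35) + (-3)*(-42) = -378 + 175 + 126 = -77.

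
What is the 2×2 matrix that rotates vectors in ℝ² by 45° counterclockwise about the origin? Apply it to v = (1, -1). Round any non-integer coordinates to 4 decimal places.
R = [[√2/2, -√2/2], [√2/2, √2/2]]; R·v = (1.4142, 0.0000)

A counterclockwise rotation by angle θ in ℝ² has matrix R(θ) = [[cos θ, -sin θ], [sin θ, cos θ]].
For θ = 45°: cos θ = √2/2, sin θ = √2/2.
R(45°) = [[√2/2, -√2/2], [√2/2, √2/2]].
R·v = [√2/2·1 + (-√2/2)·-1, √2/2·1 + √2/2·-1] = (1.4142, 0.0000).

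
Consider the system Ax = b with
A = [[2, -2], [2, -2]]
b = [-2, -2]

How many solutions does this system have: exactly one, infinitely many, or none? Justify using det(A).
Infinitely many solutions

det(A) = (2)*(-2) - (-2)*(2) = 0, so A is singular (column 2 is -1 times column 1).
b = [-2, -2] = -1 * column 1 of A, so b lies in the column space of A.
A singular matrix whose right-hand side is in its column space gives a 1-parameter family of solutions — infinitely many.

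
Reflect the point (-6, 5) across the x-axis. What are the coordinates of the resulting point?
(-6, -5)

Reflection across x-axis: (-6, 5) → (-6, -5)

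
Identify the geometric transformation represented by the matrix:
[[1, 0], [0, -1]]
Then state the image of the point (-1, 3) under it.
reflection across the x-axis; image of (-1, 3) is (-1, -3)

This is a symmetric orthogonal matrix with determinant -1, which characterizes a reflection in ℝ².
The matrix [[1, 0], [0, -1]] represents: reflection across the x-axis.
Applying it to (-1, 3): [1·-1 + 0·3, 0·-1 + -1·3] = (-1, -3).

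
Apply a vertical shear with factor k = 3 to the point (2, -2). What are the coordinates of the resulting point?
(2, 4)

Shear matrix for vertical shear with factor k = 3:
[[1, 0], [3, 1]]
Result: (2, -2) → (2, 4)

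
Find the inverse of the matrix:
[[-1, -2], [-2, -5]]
[[-5, 2], [2, -1]]

For [[a,b],[c,d]], inverse = (1/det)·[[d,-b],[-c,a]]
det = -1·-5 - -2·-2 = 1
Inverse = (1/1)·[[-5, 2], [2, -1]]
        = [[-5, 2], [2, -1]]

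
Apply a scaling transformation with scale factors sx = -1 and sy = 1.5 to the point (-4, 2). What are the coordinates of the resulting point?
(4, 3.0)

Scaling matrix:
[[-1, 0], [0, 1.50]]
Result: (-4 × -1, 2 × 1.5) = (4, 3.0)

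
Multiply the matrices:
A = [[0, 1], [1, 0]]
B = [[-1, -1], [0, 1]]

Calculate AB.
[[0, 1], [-1, -1]]

Each entry (i,j) of AB = sum over k of A[i][k]*B[k][j].
(AB)[0][0] = (0)*(-1) + (1)*(0) = 0
(AB)[0][1] = (0)*(-1) + (1)*(1) = 1
(AB)[1][0] = (1)*(-1) + (0)*(0) = -1
(AB)[1][1] = (1)*(-1) + (0)*(1) = -1
AB = [[0, 1], [-1, -1]]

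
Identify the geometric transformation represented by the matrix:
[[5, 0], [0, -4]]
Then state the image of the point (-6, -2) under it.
non-uniform scaling by (5, -4); image of (-6, -2) is (-30, 8)

This is diagonal with distinct entries, so it scales the x-axis by 5 and the y-axis by -4.
The matrix [[5, 0], [0, -4]] represents: non-uniform scaling by (5, -4).
Applying it to (-6, -2): [5·-6 + 0·-2, 0·-6 + -4·-2] = (-30, 8).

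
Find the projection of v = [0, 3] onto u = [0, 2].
[0, 3]

The projection of v onto u is proj_u(v) = ((v·u) / (u·u)) · u.
v·u = (0)*(0) + (3)*(2) = 6.
u·u = (0)*(0) + (2)*(2) = 4.
coefficient = 6 / 4 = 3/2.
proj_u(v) = 3/2 · [0, 2] = [0, 3].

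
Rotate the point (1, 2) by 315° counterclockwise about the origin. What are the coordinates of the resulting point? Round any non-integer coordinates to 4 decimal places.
(2.1213, 0.7071)

Rotation matrix R(θ) = [[cos θ, -sin θ], [sin θ, cos θ]]; for θ = 315°:
R = [[√2/2, √2/2], [-√2/2, √2/2]]
Result: R × [1, 2]ᵀ = [√2/2·1 + (√2/2)·2, -√2/2·1 + (√2/2)·2]ᵀ = (2.1213, 0.7071)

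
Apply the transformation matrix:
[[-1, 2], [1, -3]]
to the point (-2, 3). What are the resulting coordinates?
(8, -11)

Matrix multiplication:
[[-1, 2], [1, -3]] × [-2, 3]ᵀ
= [-1×-2 + 2×3, 1×-2 + -3×3]ᵀ
= [8.0000, -11.0000]ᵀ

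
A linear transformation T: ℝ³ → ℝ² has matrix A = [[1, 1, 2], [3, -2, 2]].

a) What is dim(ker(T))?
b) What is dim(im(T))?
dim(ker) = 1, dim(im) = 2

The two rows are not scalar multiples of one another (no single k satisfies row 2 = k × row 1), so they are linearly independent.
Thus rank(A) = 2.
dim(im(T)) = rank(A) = 2.
By the rank-nullity theorem applied to T: ℝ³ → ℝ², rank(A) + nullity(A) = 3 (the domain dimension), so dim(ker(T)) = 3 - 2 = 1.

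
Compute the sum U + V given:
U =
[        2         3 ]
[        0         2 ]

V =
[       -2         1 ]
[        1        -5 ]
U + V =
[        0         4 ]
[        1        -3 ]

Matrix addition is elementwise: (U+V)[i][j] = U[i][j] + V[i][j].
  (U+V)[0][0] = (2) + (-2) = 0
  (U+V)[0][1] = (3) + (1) = 4
  (U+V)[1][0] = (0) + (1) = 1
  (U+V)[1][1] = (2) + (-5) = -3
U + V =
[        0         4 ]
[        1        -3 ]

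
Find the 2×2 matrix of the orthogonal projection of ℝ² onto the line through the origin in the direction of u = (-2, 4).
[[1/5, -2/5], [-2/5, 4/5]]

The orthogonal projection onto the line spanned by a nonzero vector u = (a, b) has matrix P = (u uᵀ) / (uᵀ u) = (1/(a² + b²)) · [[a², ab], [ab, b²]].
Here u = (-2, 4), so a² + b² = 4 + 16 = 20.
P = (1/20) · [[4, -8], [-8, 16]] = [[1/5, -2/5], [-2/5, 4/5]].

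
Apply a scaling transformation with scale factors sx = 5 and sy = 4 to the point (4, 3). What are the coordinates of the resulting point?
(20, 12)

Scaling matrix:
[[5, 0], [0, 4]]
Result: (4 × 5, 3 × 4) = (20, 12)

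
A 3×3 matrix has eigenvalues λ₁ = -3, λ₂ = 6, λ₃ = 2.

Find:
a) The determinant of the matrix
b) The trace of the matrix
det = -36, trace = 5

Two standard eigenvalue identities:
- det(A) equals the product of the eigenvalues (counted with multiplicity).
- trace(A) equals the sum of the eigenvalues.
det(A) = (-3)*(6)*(2) = -36.
trace(A) = -3 + 6 + 2 = 5.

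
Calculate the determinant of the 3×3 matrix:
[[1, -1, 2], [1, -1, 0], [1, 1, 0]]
4

Expansion along first row:
det = 1·det([[-1,0],[1,0]]) - -1·det([[1,0],[1,0]]) + 2·det([[1,-1],[1,1]])
    = 1·(-1·0 - 0·1) - -1·(1·0 - 0·1) + 2·(1·1 - -1·1)
    = 1·0 - -1·0 + 2·2
    = 0 + 0 + 4 = 4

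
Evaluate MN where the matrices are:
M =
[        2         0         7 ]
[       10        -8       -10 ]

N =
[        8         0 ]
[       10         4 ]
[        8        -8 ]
MN =
[       72       -56 ]
[      -80        48 ]

Matrix multiplication: (MN)[i][j] = sum over k of M[i][k] * N[k][j].
  (MN)[0][0] = (2)*(8) + (0)*(10) + (7)*(8) = 72
  (MN)[0][1] = (2)*(0) + (0)*(4) + (7)*(-8) = -56
  (MN)[1][0] = (10)*(8) + (-8)*(10) + (-10)*(8) = -80
  (MN)[1][1] = (10)*(0) + (-8)*(4) + (-10)*(-8) = 48
MN =
[       72       -56 ]
[      -80        48 ]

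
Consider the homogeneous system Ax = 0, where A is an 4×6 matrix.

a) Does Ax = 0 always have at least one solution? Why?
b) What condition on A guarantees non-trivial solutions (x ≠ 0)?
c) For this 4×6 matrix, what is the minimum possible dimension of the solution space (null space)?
a) Yes, x = 0 is always a solution. b) When A has linearly dependent columns (rank < n). c) Minimum nullity = 2.

a) x = 0 satisfies A·0 = 0, so the zero vector is always a solution.
b) Non-trivial solutions exist iff the columns of A are linearly dependent, equivalently rank(A) < n (the number of columns).
c) By rank-nullity, rank(A) + nullity(A) = n = 6. Since A has only 4 rows, rank(A) ≤ 4, so nullity(A) ≥ 6 - 4 = 2.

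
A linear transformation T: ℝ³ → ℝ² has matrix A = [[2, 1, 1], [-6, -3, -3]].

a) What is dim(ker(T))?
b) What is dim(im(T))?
dim(ker) = 2, dim(im) = 1

Observe that row 2 = -3 × row 1 (so the rows are linearly dependent).
Thus rank(A) = 1 (only one linearly independent row).
dim(im(T)) = rank(A) = 1.
By the rank-nullity theorem applied to T: ℝ³ → ℝ², rank(A) + nullity(A) = 3 (the domain dimension), so dim(ker(T)) = 3 - 1 = 2.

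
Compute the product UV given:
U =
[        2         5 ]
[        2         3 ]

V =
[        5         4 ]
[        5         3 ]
UV =
[       35        23 ]
[       25        17 ]

Matrix multiplication: (UV)[i][j] = sum over k of U[i][k] * V[k][j].
  (UV)[0][0] = (2)*(5) + (5)*(5) = 35
  (UV)[0][1] = (2)*(4) + (5)*(3) = 23
  (UV)[1][0] = (2)*(5) + (3)*(5) = 25
  (UV)[1][1] = (2)*(4) + (3)*(3) = 17
UV =
[       35        23 ]
[       25        17 ]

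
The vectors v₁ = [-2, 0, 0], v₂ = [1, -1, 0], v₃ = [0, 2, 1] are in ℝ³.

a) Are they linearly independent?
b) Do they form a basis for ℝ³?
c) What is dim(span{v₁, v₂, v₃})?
Yes independent, yes basis, dim = 3

Stack v₁, v₂, v₃ as rows of a 3×3 matrix.
[[-2, 0, 0]; [1, -1, 0]; [0, 2, 1]] is already lower triangular with nonzero diagonal entries (-2, -1, 1), so its determinant is the product of the diagonal entries, det = (-2)·(-1)·(1) = 2 ≠ 0, and the rows are linearly independent.
Three linearly independent vectors in ℝ³ form a basis for ℝ³, so dim(span{v₁,v₂,v₃}) = 3.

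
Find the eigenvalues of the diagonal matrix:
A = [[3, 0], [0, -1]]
λ₁ = 3, λ₂ = -1

The characteristic polynomial of A is det(A - λI) = (3 - λ)(-1 - λ) = 0.
The roots are λ = 3 and λ = -1, so the eigenvalues are the diagonal entries.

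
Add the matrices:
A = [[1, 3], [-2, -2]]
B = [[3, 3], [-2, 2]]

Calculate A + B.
[[4, 6], [-4, 0]]

Add corresponding elements:
(1)+(3)=4
(3)+(3)=6
(-2)+(-2)=-4
(-2)+(2)=0
A + B = [[4, 6], [-4, 0]]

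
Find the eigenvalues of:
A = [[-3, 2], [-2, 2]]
λ = -2, 1

Solve det(A - λI) = 0. For a 2×2 matrix this is λ² - (trace)λ + det = 0.
trace(A) = -3 + 2 = -1.
det(A) = (-3)*(2) - (2)*(-2) = -6 + 4 = -2.
Characteristic equation: λ² - (-1)λ + (-2) = 0.
Discriminant: (-1)² - 4*(-2) = 1 + 8 = 9.
Roots: λ = (-1 ± √9) / 2 = -2, 1.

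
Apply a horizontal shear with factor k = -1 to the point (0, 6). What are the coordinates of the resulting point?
(-6, 6)

Shear matrix for horizontal shear with factor k = -1:
[[1, -1], [0, 1]]
Result: (0, 6) → (-6, 6)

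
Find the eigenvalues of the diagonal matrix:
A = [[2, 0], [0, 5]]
λ₁ = 2, λ₂ = 5

The characteristic polynomial of A is det(A - λI) = (2 - λ)(5 - λ) = 0.
The roots are λ = 2 and λ = 5, so the eigenvalues are the diagonal entries.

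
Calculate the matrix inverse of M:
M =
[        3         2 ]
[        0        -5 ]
det(M) = -15
M⁻¹ =
[      1/3      2/15 ]
[        0      -1/5 ]

For a 2×2 matrix M = [[a, b], [c, d]] with det(M) ≠ 0, M⁻¹ = (1/det(M)) * [[d, -b], [-c, a]].
det(M) = (3)*(-5) - (2)*(0) = -15 - 0 = -15.
M⁻¹ = (1/-15) * [[-5, -2], [0, 3]].
Dividing each entry by -15 and reducing:
M⁻¹ =
[      1/3      2/15 ]
[        0      -1/5 ]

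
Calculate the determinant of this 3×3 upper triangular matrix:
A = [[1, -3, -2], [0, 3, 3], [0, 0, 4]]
12

The determinant of a triangular matrix is the product of its diagonal entries (the off-diagonal entries above the diagonal do not affect it).
det(A) = (1) * (3) * (4) = 12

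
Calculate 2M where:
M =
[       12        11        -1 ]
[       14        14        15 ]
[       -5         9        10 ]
2M =
[       24        22        -2 ]
[       28        28        30 ]
[      -10        18        20 ]

Scalar multiplication is elementwise: (2M)[i][j] = 2 * M[i][j].
  (2M)[0][0] = 2 * (12) = 24
  (2M)[0][1] = 2 * (11) = 22
  (2M)[0][2] = 2 * (-1) = -2
  (2M)[1][0] = 2 * (14) = 28
  (2M)[1][1] = 2 * (14) = 28
  (2M)[1][2] = 2 * (15) = 30
  (2M)[2][0] = 2 * (-5) = -10
  (2M)[2][1] = 2 * (9) = 18
  (2M)[2][2] = 2 * (10) = 20
2M =
[       24        22        -2 ]
[       28        28        30 ]
[      -10        18        20 ]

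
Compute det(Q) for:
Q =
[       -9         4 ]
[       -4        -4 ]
det(Q) = 52

For a 2×2 matrix [[a, b], [c, d]], det = a*d - b*c.
det(Q) = (-9)*(-4) - (4)*(-4) = 36 + 16 = 52.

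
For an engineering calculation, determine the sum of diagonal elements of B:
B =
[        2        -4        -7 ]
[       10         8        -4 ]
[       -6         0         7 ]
tr(B) = 2 + 8 + 7 = 17

The trace of a square matrix is the sum of its diagonal entries.
Diagonal entries of B: B[0][0] = 2, B[1][1] = 8, B[2][2] = 7.
tr(B) = 2 + 8 + 7 = 17.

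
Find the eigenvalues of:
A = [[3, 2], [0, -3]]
λ = -3, 3

Solve det(A - λI) = 0. For a 2×2 matrix this is λ² - (trace)λ + det = 0.
trace(A) = 3 - 3 = 0.
det(A) = (3)*(-3) - (2)*(0) = -9 - 0 = -9.
Characteristic equation: λ² - (0)λ + (-9) = 0.
Discriminant: (0)² - 4*(-9) = 0 + 36 = 36.
Roots: λ = (0 ± √36) / 2 = -3, 3.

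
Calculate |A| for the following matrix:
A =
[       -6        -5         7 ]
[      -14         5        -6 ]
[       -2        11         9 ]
det(A) = -2364

Expand along row 0 (cofactor expansion): det(A) = a*(e*i - f*h) - b*(d*i - f*g) + c*(d*h - e*g), where the 3×3 is [[a, b, c], [d, e, f], [g, h, i]].
Minor M_00 = (5)*(9) - (-6)*(11) = 45 + 66 = 111.
Minor M_01 = (-14)*(9) - (-6)*(-2) = -126 - 12 = -138.
Minor M_02 = (-14)*(11) - (5)*(-2) = -154 + 10 = -144.
det(A) = (-6)*(111) - (-5)*(-138) + (7)*(-144) = -666 - 690 - 1008 = -2364.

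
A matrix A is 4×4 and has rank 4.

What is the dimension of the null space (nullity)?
0

The rank-nullity theorem for an m×n matrix states:
rank(A) + nullity(A) = n (the number of columns).
Here n = 4 and rank(A) = 4, so nullity(A) = 4 - 4 = 0.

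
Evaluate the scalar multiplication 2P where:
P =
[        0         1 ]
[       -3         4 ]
2P =
[        0         2 ]
[       -6         8 ]

Scalar multiplication is elementwise: (2P)[i][j] = 2 * P[i][j].
  (2P)[0][0] = 2 * (0) = 0
  (2P)[0][1] = 2 * (1) = 2
  (2P)[1][0] = 2 * (-3) = -6
  (2P)[1][1] = 2 * (4) = 8
2P =
[        0         2 ]
[       -6         8 ]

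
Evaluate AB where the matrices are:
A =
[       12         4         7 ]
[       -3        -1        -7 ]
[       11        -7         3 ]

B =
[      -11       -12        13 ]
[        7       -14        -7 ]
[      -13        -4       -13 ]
AB =
[     -195      -228        37 ]
[      117        78        59 ]
[     -209       -46       153 ]

Matrix multiplication: (AB)[i][j] = sum over k of A[i][k] * B[k][j].
  (AB)[0][0] = (12)*(-11) + (4)*(7) + (7)*(-13) = -195
  (AB)[0][1] = (12)*(-12) + (4)*(-14) + (7)*(-4) = -228
  (AB)[0][2] = (12)*(13) + (4)*(-7) + (7)*(-13) = 37
  (AB)[1][0] = (-3)*(-11) + (-1)*(7) + (-7)*(-13) = 117
  (AB)[1][1] = (-3)*(-12) + (-1)*(-14) + (-7)*(-4) = 78
  (AB)[1][2] = (-3)*(13) + (-1)*(-7) + (-7)*(-13) = 59
  (AB)[2][0] = (11)*(-11) + (-7)*(7) + (3)*(-13) = -209
  (AB)[2][1] = (11)*(-12) + (-7)*(-14) + (3)*(-4) = -46
  (AB)[2][2] = (11)*(13) + (-7)*(-7) + (3)*(-13) = 153
AB =
[     -195      -228        37 ]
[      117        78        59 ]
[     -209       -46       153 ]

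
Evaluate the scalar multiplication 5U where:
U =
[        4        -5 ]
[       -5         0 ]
5U =
[       20       -25 ]
[      -25         0 ]

Scalar multiplication is elementwise: (5U)[i][j] = 5 * U[i][j].
  (5U)[0][0] = 5 * (4) = 20
  (5U)[0][1] = 5 * (-5) = -25
  (5U)[1][0] = 5 * (-5) = -25
  (5U)[1][1] = 5 * (0) = 0
5U =
[       20       -25 ]
[      -25         0 ]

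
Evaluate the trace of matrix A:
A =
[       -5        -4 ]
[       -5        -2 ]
tr(A) = -5 - 2 = -7

The trace of a square matrix is the sum of its diagonal entries.
Diagonal entries of A: A[0][0] = -5, A[1][1] = -2.
tr(A) = -5 - 2 = -7.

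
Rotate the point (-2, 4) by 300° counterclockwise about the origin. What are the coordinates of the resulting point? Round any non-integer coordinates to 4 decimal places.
(2.4641, 3.7321)

Rotation matrix R(θ) = [[cos θ, -sin θ], [sin θ, cos θ]]; for θ = 300°:
R = [[1/2, √3/2], [-√3/2, 1/2]]
Result: R × [-2, 4]ᵀ = [1/2·-2 + (√3/2)·4, -√3/2·-2 + (1/2)·4]ᵀ = (2.4641, 3.7321)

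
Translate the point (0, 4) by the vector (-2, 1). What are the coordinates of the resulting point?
(-2, 5)

Translation by (-2, 1):
x' = 0 + -2 = -2
y' = 4 + 1 = 5
Homogeneous matrix: [[1, 0, -2], [0, 1, 1], [0, 0, 1]]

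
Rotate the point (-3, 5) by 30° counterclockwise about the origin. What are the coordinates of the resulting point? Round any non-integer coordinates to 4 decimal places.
(-5.0981, 2.8301)

Rotation matrix R(θ) = [[cos θ, -sin θ], [sin θ, cos θ]]; for θ = 30°:
R = [[√3/2, -1/2], [1/2, √3/2]]
Result: R × [-3, 5]ᵀ = [√3/2·-3 + (-1/2)·5, 1/2·-3 + (√3/2)·5]ᵀ = (-5.0981, 2.8301)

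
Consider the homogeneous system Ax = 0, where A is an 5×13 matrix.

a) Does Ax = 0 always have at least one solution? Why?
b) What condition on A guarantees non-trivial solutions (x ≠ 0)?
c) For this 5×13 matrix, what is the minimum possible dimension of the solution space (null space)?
a) Yes, x = 0 is always a solution. b) When A has linearly dependent columns (rank < n). c) Minimum nullity = 8.

a) x = 0 satisfies A·0 = 0, so the zero vector is always a solution.
b) Non-trivial solutions exist iff the columns of A are linearly dependent, equivalently rank(A) < n (the number of columns).
c) By rank-nullity, rank(A) + nullity(A) = n = 13. Since A has only 5 rows, rank(A) ≤ 5, so nullity(A) ≥ 13 - 5 = 8.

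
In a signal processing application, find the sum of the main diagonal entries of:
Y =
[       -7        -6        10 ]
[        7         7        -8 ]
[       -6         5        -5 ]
tr(Y) = -7 + 7 - 5 = -5

The trace of a square matrix is the sum of its diagonal entries.
Diagonal entries of Y: Y[0][0] = -7, Y[1][1] = 7, Y[2][2] = -5.
tr(Y) = -7 + 7 - 5 = -5.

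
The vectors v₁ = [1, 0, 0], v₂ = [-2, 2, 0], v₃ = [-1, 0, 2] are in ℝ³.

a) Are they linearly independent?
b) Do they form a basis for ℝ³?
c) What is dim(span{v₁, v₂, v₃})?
Yes independent, yes basis, dim = 3

Stack v₁, v₂, v₃ as rows of a 3×3 matrix.
[[1, 0, 0]; [-2, 2, 0]; [-1, 0, 2]] is already lower triangular with nonzero diagonal entries (1, 2, 2), so its determinant is the product of the diagonal entries, det = (1)·(2)·(2) = 4 ≠ 0, and the rows are linearly independent.
Three linearly independent vectors in ℝ³ form a basis for ℝ³, so dim(span{v₁,v₂,v₃}) = 3.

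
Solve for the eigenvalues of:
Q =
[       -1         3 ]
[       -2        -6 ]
λ = -4, -3

Solve det(Q - λI) = 0. For a 2×2 matrix the characteristic equation is λ² - (trace)λ + det = 0.
trace(Q) = a + d = -1 - 6 = -7.
det(Q) = a*d - b*c = (-1)*(-6) - (3)*(-2) = 6 + 6 = 12.
Characteristic equation: λ² - (-7)λ + (12) = 0.
Discriminant = (-7)² - 4*(12) = 49 - 48 = 1.
λ = (-7 ± √1) / 2 = (-7 ± 1) / 2 = -4, -3.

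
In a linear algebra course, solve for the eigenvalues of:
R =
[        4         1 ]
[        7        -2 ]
λ = -3, 5

Solve det(R - λI) = 0. For a 2×2 matrix the characteristic equation is λ² - (trace)λ + det = 0.
trace(R) = a + d = 4 - 2 = 2.
det(R) = a*d - b*c = (4)*(-2) - (1)*(7) = -8 - 7 = -15.
Characteristic equation: λ² - (2)λ + (-15) = 0.
Discriminant = (2)² - 4*(-15) = 4 + 60 = 64.
λ = (2 ± √64) / 2 = (2 ± 8) / 2 = -3, 5.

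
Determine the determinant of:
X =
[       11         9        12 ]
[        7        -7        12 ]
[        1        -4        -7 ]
det(X) = 1364

Expand along row 0 (cofactor expansion): det(X) = a*(e*i - f*h) - b*(d*i - f*g) + c*(d*h - e*g), where the 3×3 is [[a, b, c], [d, e, f], [g, h, i]].
Minor M_00 = (-7)*(-7) - (12)*(-4) = 49 + 48 = 97.
Minor M_01 = (7)*(-7) - (12)*(1) = -49 - 12 = -61.
Minor M_02 = (7)*(-4) - (-7)*(1) = -28 + 7 = -21.
det(X) = (11)*(97) - (9)*(-61) + (12)*(-21) = 1067 + 549 - 252 = 1364.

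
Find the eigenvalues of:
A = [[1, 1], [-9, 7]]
λ = 4, 4

Solve det(A - λI) = 0. For a 2×2 matrix this is λ² - (trace)λ + det = 0.
trace(A) = 1 + 7 = 8.
det(A) = (1)*(7) - (1)*(-9) = 7 + 9 = 16.
Characteristic equation: λ² - (8)λ + (16) = 0.
Discriminant: (8)² - 4*(16) = 64 - 64 = 0.
Roots: λ = (8 ± √0) / 2 = 4, 4.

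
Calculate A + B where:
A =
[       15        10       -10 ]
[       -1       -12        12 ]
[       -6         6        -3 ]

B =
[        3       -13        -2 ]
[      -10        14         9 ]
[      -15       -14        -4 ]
A + B =
[       18        -3       -12 ]
[      -11         2        21 ]
[      -21        -8        -7 ]

Matrix addition is elementwise: (A+B)[i][j] = A[i][j] + B[i][j].
  (A+B)[0][0] = (15) + (3) = 18
  (A+B)[0][1] = (10) + (-13) = -3
  (A+B)[0][2] = (-10) + (-2) = -12
  (A+B)[1][0] = (-1) + (-10) = -11
  (A+B)[1][1] = (-12) + (14) = 2
  (A+B)[1][2] = (12) + (9) = 21
  (A+B)[2][0] = (-6) + (-15) = -21
  (A+B)[2][1] = (6) + (-14) = -8
  (A+B)[2][2] = (-3) + (-4) = -7
A + B =
[       18        -3       -12 ]
[      -11         2        21 ]
[      -21        -8        -7 ]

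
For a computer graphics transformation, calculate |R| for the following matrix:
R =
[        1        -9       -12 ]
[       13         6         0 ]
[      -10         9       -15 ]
det(R) = -3969

Expand along row 0 (cofactor expansion): det(R) = a*(e*i - f*h) - b*(d*i - f*g) + c*(d*h - e*g), where the 3×3 is [[a, b, c], [d, e, f], [g, h, i]].
Minor M_00 = (6)*(-15) - (0)*(9) = -90 - 0 = -90.
Minor M_01 = (13)*(-15) - (0)*(-10) = -195 - 0 = -195.
Minor M_02 = (13)*(9) - (6)*(-10) = 117 + 60 = 177.
det(R) = (1)*(-90) - (-9)*(-195) + (-12)*(177) = -90 - 1755 - 2124 = -3969.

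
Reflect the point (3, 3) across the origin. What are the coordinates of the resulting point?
(-3, -3)

Reflection across origin: (3, 3) → (-3, -3)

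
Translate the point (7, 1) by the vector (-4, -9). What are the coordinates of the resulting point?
(3, -8)

Translation by (-4, -9):
x' = 7 + -4 = 3
y' = 1 + -9 = -8
Homogeneous matrix: [[1, 0, -4], [0, 1, -9], [0, 0, 1]]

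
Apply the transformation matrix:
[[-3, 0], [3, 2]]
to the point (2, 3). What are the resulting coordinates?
(-6, 12)

Matrix multiplication:
[[-3, 0], [3, 2]] × [2, 3]ᵀ
= [-3×2 + 0×3, 3×2 + 2×3]ᵀ
= [-6.0000, 12.0000]ᵀ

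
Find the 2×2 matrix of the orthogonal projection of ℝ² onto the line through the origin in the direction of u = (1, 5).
[[1/26, 5/26], [5/26, 25/26]]

The orthogonal projection onto the line spanned by a nonzero vector u = (a, b) has matrix P = (u uᵀ) / (uᵀ u) = (1/(a² + b²)) · [[a², ab], [ab, b²]].
Here u = (1, 5), so a² + b² = 1 + 25 = 26.
P = (1/26) · [[1, 5], [5, 25]] = [[1/26, 5/26], [5/26, 25/26]].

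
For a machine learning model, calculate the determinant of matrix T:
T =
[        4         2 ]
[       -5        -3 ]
det(T) = -2

For a 2×2 matrix [[a, b], [c, d]], det = a*d - b*c.
det(T) = (4)*(-3) - (2)*(-5) = -12 + 10 = -2.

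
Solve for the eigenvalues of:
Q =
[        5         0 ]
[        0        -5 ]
λ = -5, 5

Solve det(Q - λI) = 0. For a 2×2 matrix the characteristic equation is λ² - (trace)λ + det = 0.
trace(Q) = a + d = 5 - 5 = 0.
det(Q) = a*d - b*c = (5)*(-5) - (0)*(0) = -25 - 0 = -25.
Characteristic equation: λ² - (0)λ + (-25) = 0.
Discriminant = (0)² - 4*(-25) = 0 + 100 = 100.
λ = (0 ± √100) / 2 = (0 ± 10) / 2 = -5, 5.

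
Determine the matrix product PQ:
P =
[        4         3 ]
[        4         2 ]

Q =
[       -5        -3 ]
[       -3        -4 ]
PQ =
[      -29       -24 ]
[      -26       -20 ]

Matrix multiplication: (PQ)[i][j] = sum over k of P[i][k] * Q[k][j].
  (PQ)[0][0] = (4)*(-5) + (3)*(-3) = -29
  (PQ)[0][1] = (4)*(-3) + (3)*(-4) = -24
  (PQ)[1][0] = (4)*(-5) + (2)*(-3) = -26
  (PQ)[1][1] = (4)*(-3) + (2)*(-4) = -20
PQ =
[      -29       -24 ]
[      -26       -20 ]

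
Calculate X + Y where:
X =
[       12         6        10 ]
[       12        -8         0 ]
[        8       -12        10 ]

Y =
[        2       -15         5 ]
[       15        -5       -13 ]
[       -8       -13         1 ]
X + Y =
[       14        -9        15 ]
[       27       -13       -13 ]
[        0       -25        11 ]

Matrix addition is elementwise: (X+Y)[i][j] = X[i][j] + Y[i][j].
  (X+Y)[0][0] = (12) + (2) = 14
  (X+Y)[0][1] = (6) + (-15) = -9
  (X+Y)[0][2] = (10) + (5) = 15
  (X+Y)[1][0] = (12) + (15) = 27
  (X+Y)[1][1] = (-8) + (-5) = -13
  (X+Y)[1][2] = (0) + (-13) = -13
  (X+Y)[2][0] = (8) + (-8) = 0
  (X+Y)[2][1] = (-12) + (-13) = -25
  (X+Y)[2][2] = (10) + (1) = 11
X + Y =
[       14        -9        15 ]
[       27       -13       -13 ]
[        0       -25        11 ]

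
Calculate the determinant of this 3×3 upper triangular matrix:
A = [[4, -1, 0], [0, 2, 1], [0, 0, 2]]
16

The determinant of a triangular matrix is the product of its diagonal entries (the off-diagonal entries above the diagonal do not affect it).
det(A) = (4) * (2) * (2) = 16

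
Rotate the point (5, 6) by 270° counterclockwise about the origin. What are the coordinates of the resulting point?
(6, -5)

Rotation matrix R(θ) = [[cos θ, -sin θ], [sin θ, cos θ]]; for θ = 270°:
R = [[0, 1], [-1, 0]]
Result: R × [5, 6]ᵀ = [0·5 + (1)·6, -1·5 + (0)·6]ᵀ = (6, -5)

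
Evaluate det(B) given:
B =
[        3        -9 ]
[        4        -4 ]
det(B) = 24

For a 2×2 matrix [[a, b], [c, d]], det = a*d - b*c.
det(B) = (3)*(-4) - (-9)*(4) = -12 + 36 = 24.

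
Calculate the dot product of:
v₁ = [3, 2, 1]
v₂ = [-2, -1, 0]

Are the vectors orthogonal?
-8, No

The dot product is the sum of products of corresponding components.
v₁·v₂ = (3)*(-2) + (2)*(-1) + (1)*(0) = -6 - 2 + 0 = -8.
Two vectors are orthogonal iff their dot product is 0; here the dot product is -8, so the vectors are not orthogonal.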